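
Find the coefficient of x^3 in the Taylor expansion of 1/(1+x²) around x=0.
Expand to order 3: 1/(1+x²) = 1 - x^2 + O(x^4).
The coefficient of x^3 is 0.

Final answer: 0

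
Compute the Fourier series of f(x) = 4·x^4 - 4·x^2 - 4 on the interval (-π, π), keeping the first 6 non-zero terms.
(208 - 32·π^2)·cos(x) + (-16 + 8·π^2)·cos(2·x) + (112/27 - 32·π^2/9)·cos(3·x) + (-7/4 + 2·π^2)·cos(4·x) + (592/625 - 32·π^2/25)·cos(5·x) - 4·π^2/3 - 4 + 4·π^4/5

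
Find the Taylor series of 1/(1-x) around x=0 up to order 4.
x^4 + x^3 + x^2 + x + 1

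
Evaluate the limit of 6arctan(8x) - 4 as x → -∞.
Evaluate the dominant behaviour as x → -∞; each term tends to a finite value or vanishes.
Limit = -3·π - 4.

Final answer: -3·π - 4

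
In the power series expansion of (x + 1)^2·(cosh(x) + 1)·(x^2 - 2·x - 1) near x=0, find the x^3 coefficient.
Expand to order 3: (x + 1)^2·(cosh(x) + 1)·(x^2 - 2·x - 1) = -2·x^3 - 17·x^2/2 - 8·x - 2 + O(x^4).
The coefficient of x^3 is -2.

Final answer: -2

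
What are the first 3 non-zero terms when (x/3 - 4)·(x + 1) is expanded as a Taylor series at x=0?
x^2/3 - 11·x/3 - 4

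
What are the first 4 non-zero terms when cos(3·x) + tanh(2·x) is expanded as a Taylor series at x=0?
-8·x^3/3 - 9·x^2/2 + 2·x + 1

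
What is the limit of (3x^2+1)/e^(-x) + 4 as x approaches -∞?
The quotient is an ∞/∞ indeterminate form as x → -∞.
Compare growth rates of the dominant terms (exponentials ≫ polynomials ≫ logarithms), or apply L'Hôpital's rule; the quotient → 0.
Adding the constant: 0 + 4 = 4. Limit = 4.

Final answer: 4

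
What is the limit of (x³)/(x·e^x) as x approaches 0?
Both numerator and denominator → 0 as x → 0; this is a 0/0 indeterminate form.
Expand each to leading order near x = 0: numerator ~ x^3, denominator ~ x.
The limit of the ratio is 0.

Final answer: 0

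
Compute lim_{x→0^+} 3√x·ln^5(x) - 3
The product is a 0·∞ indeterminate form at x → 0⁺.
Rewrite the product as 3·ln^5(x) / x^(-1/2) and apply L'Hôpital, or use the standard hierarchy x^(-1/2) ≫ |ln x|^5 as x → 0⁺.
The indeterminate product → 0, so the limit = -3.

Final answer: -3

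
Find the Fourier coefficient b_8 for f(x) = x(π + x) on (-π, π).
b_8 = (1/π) ∫_{-π}^{π} f(x)·sin(8x) dx.
Evaluate the integral (use parity and integration by parts as needed): b_8 = -π/4.

Final answer: -π/4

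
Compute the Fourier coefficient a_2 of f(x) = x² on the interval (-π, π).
a_2 = (1/π) ∫_{-π}^{π} f(x)·cos(2x) dx.
Evaluate the integral (use parity and integration by parts as needed): a_2 = 1.

Final answer: 1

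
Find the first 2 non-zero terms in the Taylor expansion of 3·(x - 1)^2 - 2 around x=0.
1 - 6·x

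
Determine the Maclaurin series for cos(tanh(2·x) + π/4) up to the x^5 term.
-74·√(2)·x^5/15 + 3·√(2)·x^4 + 2·√(2)·x^3 - √(2)·x^2 - √(2)·x + √(2)/2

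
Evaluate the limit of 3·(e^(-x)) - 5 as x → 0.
Direct substitution at x = 0 gives -2.

Final answer: -2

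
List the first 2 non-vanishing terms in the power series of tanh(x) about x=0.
-x^3/3 + x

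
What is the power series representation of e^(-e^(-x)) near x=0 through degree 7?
x^7·e^(-1)/560 - x^6·e^(-1)/80 + x^5·e^(-1)/60 + x^4·e^(-1)/24 - x^3·e^(-1)/6 + x·e^(-1) + e^(-1)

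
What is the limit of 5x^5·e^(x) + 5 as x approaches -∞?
The product is a 0·∞ indeterminate form at x → -∞.
Rewrite the product as 5x^5 / e^(-x) (an ∞/∞ form) and apply L'Hôpital, or use the standard hierarchy e^(|x|) ≫ |x^5| as x → -∞.
The indeterminate product → 0, so the limit = 5.

Final answer: 5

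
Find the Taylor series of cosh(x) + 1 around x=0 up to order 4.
x^4/24 + x^2/2 + 2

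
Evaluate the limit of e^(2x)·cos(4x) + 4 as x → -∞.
Evaluate the dominant behaviour as x → -∞; each term tends to a finite value or vanishes.
Limit = 4.

Final answer: 4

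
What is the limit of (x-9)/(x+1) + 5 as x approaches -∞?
Evaluate the dominant behaviour as x → -∞; each term tends to a finite value or vanishes.
Limit = 6.

Final answer: 6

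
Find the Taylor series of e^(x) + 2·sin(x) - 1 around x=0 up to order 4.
x^4/24 - x^3/6 + x^2/2 + 3·x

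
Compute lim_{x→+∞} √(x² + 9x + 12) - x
This is an ∞ − ∞ indeterminate form.
Multiply and divide by the conjugate √(x²+9x + 12) + x; the x² terms cancel, leaving (9x + 12)/(√(x²+9x + 12)+x) → 9/2.
Limit = 9/2.

Final answer: 9/2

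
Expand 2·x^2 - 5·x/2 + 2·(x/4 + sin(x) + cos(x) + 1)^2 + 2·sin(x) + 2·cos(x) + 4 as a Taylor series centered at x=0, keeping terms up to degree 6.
5·x^5/8 + x^4/12 - 25·x^3/6 + x^2/8 + 19·x/2 + 14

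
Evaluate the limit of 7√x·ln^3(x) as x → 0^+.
This is a 0·∞ indeterminate form at x → 0⁺.
Rewrite the product as 7·ln^3(x) / x^(-1/2) and apply L'Hôpital, or use the standard hierarchy x^(-1/2) ≫ |ln x|^3 as x → 0⁺.
The indeterminate product → 0, so the limit = 0.

Final answer: 0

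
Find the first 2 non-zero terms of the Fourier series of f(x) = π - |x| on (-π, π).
4·cos(x)/π + π/2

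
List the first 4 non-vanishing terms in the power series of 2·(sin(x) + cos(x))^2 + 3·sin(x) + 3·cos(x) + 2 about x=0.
-19·x^3/6 - 3·x^2/2 + 7·x + 7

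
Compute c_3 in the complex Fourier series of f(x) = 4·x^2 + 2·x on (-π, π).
Compute the real Fourier coefficients first: a_3 = -16/9, b_3 = 4/3.
Then c_3 = (a_3 − i·b_3)/2 = -8/9 - 2·i/3.

Final answer: -8/9 - 2·i/3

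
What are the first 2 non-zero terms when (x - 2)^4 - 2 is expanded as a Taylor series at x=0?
14 - 32·x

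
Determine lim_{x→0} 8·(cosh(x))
Direct substitution at x = 0 gives 8.

Final answer: 8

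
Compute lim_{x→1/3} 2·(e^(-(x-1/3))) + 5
Direct substitution at x = 1/3 gives 7.

Final answer: 7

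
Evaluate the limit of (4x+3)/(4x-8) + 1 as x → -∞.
Evaluate the dominant behaviour as x → -∞; each term tends to a finite value or vanishes.
Limit = 2.

Final answer: 2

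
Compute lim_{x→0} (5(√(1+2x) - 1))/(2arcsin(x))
Both numerator and denominator → 0 as x → 0; this is a 0/0 indeterminate form.
Expand each to leading order near x = 0: numerator ~ 5·x, denominator ~ 2·x.
The limit of the ratio is 5/2.

Final answer: 5/2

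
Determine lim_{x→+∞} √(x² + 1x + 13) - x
This is an ∞ − ∞ indeterminate form.
Multiply and divide by the conjugate √(x²+1x + 13) + x; the x² terms cancel, leaving (1x + 13)/(√(x²+1x + 13)+x) → 1/2.
Limit = 1/2.

Final answer: 1/2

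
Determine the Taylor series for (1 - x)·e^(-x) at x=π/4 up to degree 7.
(4 - π)·e^(-π/4)/4 + (-8 + π)·e^(-π/4)·(x - π/4)/4 + (12 - π)·e^(-π/4)·(x - π/4)^2/8 + (-16 + π)·e^(-π/4)·(x - π/4)^3/24 + (20 - π)·e^(-π/4)·(x - π/4)^4/96 + (-24 + π)·e^(-π/4)·(x - π/4)^5/480 + (28 - π)·e^(-π/4)·(x - π/4)^6/2880 + (-32 + π)·e^(-π/4)·(x - π/4)^7/20160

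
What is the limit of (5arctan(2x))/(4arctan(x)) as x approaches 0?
Both numerator and denominator → 0 as x → 0; this is a 0/0 indeterminate form.
Expand each to leading order near x = 0: numerator ~ 10·x, denominator ~ 4·x.
The limit of the ratio is 5/2.

Final answer: 5/2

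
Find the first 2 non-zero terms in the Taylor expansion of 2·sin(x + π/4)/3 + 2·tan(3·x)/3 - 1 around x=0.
x·(√(2)/3 + 2) - 1 + √(2)/3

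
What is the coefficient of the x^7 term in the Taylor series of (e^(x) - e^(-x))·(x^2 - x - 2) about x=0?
Expand to order 7: (e^(x) - e^(-x))·(x^2 - x - 2) = x^7/63 - x^6/60 + 3·x^5/10 - x^4/3 + 4·x^3/3 - 2·x^2 - 4·x + O(x^8).
The coefficient of x^7 is 1/63.

Final answer: 1/63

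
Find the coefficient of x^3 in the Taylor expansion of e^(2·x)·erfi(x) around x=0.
Expand to order 3: e^(2·x)·erfi(x) = 14·x^3/(3·√(π)) + 4·x^2/√(π) + 2·x/√(π) + O(x^4).
The coefficient of x^3 is 14/(3·√(π)).

Final answer: 14/(3·√(π))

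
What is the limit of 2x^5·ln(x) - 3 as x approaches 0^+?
The product is a 0·∞ indeterminate form at x → 0⁺.
Rewrite the product as 2·ln(x) / x^(-5) and apply L'Hôpital, or use the standard hierarchy x^(-5) ≫ |ln x| as x → 0⁺.
The indeterminate product → 0, so the limit = -3.

Final answer: -3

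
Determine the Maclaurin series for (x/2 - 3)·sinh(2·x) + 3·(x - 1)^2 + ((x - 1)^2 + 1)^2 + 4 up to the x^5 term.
-4·x^5/5 + 5·x^4/3 - 8·x^3 + 12·x^2 - 20·x + 11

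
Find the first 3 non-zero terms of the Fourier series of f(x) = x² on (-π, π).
-4·cos(x) + cos(2·x) + π^2/3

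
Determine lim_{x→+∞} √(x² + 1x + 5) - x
This is an ∞ − ∞ indeterminate form.
Multiply and divide by the conjugate √(x²+1x + 5) + x; the x² terms cancel, leaving (1x + 5)/(√(x²+1x + 5)+x) → 1/2.
Limit = 1/2.

Final answer: 1/2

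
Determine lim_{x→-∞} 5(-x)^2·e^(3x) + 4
The product is a 0·∞ indeterminate form at x → -∞.
Rewrite the product as 5(-x)^2 / e^(-3x) (an ∞/∞ form) and apply L'Hôpital, or use the standard hierarchy e^(3|x|) ≫ |(-x)^2| as x → -∞.
The indeterminate product → 0, so the limit = 4.

Final answer: 4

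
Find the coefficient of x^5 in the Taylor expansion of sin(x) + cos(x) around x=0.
Expand to order 5: sin(x) + cos(x) = x^5/120 + x^4/24 - x^3/6 - x^2/2 + x + 1 + O(x^6).
The coefficient of x^5 is 1/120.

Final answer: 1/120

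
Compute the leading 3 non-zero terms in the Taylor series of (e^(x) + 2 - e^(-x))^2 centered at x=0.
4·x^2 + 8·x + 4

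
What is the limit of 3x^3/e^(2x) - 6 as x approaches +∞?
The quotient is an ∞/∞ indeterminate form as x → +∞.
The exponential denominator e^(2x) dominates the polynomial numerator (e^x ≫ x^3 as x → ∞), so the quotient → 0.
Adding the constant: 0 - 6 = -6. Limit = -6.

Final answer: -6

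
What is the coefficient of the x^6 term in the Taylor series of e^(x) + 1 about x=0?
Expand to order 6: e^(x) + 1 = x^6/720 + x^5/120 + x^4/24 + x^3/6 + x^2/2 + x + 2 + O(x^7).
The coefficient of x^6 is 1/720.

Final answer: 1/720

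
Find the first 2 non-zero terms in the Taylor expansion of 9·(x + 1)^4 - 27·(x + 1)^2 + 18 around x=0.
27·x^2 - 18·x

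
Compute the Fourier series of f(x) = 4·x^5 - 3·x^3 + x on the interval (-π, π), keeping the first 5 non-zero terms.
(-166·π^2 + 8·π^4 + 998)·sin(x) + (-4·π^4 - 71/2 + 23·π^2)·sin(2·x) + (-214·π^2/27 + 482/81 + 8·π^4/3)·sin(3·x) + (-2·π^4 - 2 + 4·π^2)·sin(4·x) + (-62·π^2/25 + 622/625 + 8·π^4/5)·sin(5·x)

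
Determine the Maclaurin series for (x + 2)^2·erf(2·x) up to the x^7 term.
-1888·x^7/(105·√(π)) + 128·x^6/(5·√(π)) + 304·x^5/(15·√(π)) - 64·x^4/(3·√(π)) - 52·x^3/(3·√(π)) + 16·x^2/√(π) + 16·x/√(π)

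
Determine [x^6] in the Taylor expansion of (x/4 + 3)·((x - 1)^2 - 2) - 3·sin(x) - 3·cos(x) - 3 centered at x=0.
Expand to order 6: (x/4 + 3)·((x - 1)^2 - 2) - 3·sin(x) - 3·cos(x) - 3 = x^6/240 - x^5/40 - x^4/8 + 3·x^3/4 + 4·x^2 - 37·x/4 - 9 + O(x^7).
The coefficient of x^6 is 1/240.

Final answer: 1/240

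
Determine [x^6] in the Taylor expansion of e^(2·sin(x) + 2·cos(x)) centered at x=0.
233·e^(2)/360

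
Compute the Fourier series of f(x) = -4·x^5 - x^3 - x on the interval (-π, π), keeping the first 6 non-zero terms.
(-950 - 8·π^4 + 158·π^2)·sin(x) + (-19·π^2 + 59/2 + 4·π^4)·sin(2·x) + (-8·π^4/3 - 338/81 + 142·π^2/27)·sin(3·x) + (-2·π^2 + 5/4 + 2·π^4)·sin(4·x) + (-8·π^4/5 - 382/625 + 22·π^2/25)·sin(5·x) + (-11·π^2/27 + 65/162 + 4·π^4/3)·sin(6·x)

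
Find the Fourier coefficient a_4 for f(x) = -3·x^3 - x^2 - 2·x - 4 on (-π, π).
a_4 = (1/π) ∫_{-π}^{π} f(x)·cos(4x) dx.
Evaluate the integral (use parity and integration by parts as needed): a_4 = -1/4.

Final answer: -1/4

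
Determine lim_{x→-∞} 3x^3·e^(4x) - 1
The product is a 0·∞ indeterminate form at x → -∞.
Rewrite the product as 3x^3 / e^(-4x) (an ∞/∞ form) and apply L'Hôpital, or use the standard hierarchy e^(4|x|) ≫ |x^3| as x → -∞.
The indeterminate product → 0, so the limit = -1.

Final answer: -1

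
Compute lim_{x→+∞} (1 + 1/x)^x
As x → +∞: this is the defining limit (1 + 1/x)^x → e^1.
Limit = e.

Final answer: e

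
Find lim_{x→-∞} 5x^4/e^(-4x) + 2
The quotient is an ∞/∞ indeterminate form as x → -∞.
Compare growth rates of the dominant terms (exponentials ≫ polynomials ≫ logarithms), or apply L'Hôpital's rule; the quotient → 0.
Adding the constant: 0 + 2 = 2. Limit = 2.

Final answer: 2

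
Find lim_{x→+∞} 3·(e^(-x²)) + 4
Evaluate the dominant behaviour as x → +∞; each term tends to a finite value or vanishes.
Limit = 4.

Final answer: 4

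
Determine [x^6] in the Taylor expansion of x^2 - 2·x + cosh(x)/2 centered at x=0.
Expand to order 6: x^2 - 2·x + cosh(x)/2 = x^6/1440 + x^4/48 + 5·x^2/4 - 2·x + 1/2 + O(x^7).
The coefficient of x^6 is 1/1440.

Final answer: 1/1440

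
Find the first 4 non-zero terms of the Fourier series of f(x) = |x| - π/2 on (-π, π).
-4·cos(x)/π - 4·cos(3·x)/(9·π) - 4·cos(5·x)/(25·π) - 4·cos(7·x)/(49·π)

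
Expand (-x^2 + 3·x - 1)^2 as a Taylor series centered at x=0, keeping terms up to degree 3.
-6·x^3 + 11·x^2 - 6·x + 1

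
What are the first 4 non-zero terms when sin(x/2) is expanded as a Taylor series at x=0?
-x^7/645120 + x^5/3840 - x^3/48 + x/2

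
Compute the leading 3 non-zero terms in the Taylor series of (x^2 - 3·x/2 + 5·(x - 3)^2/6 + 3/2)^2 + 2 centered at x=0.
301·x^2/4 - 117·x + 83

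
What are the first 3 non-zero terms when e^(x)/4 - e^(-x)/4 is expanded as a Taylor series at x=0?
x^5/240 + x^3/12 + x/2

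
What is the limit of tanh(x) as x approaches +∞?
Evaluate the dominant behaviour as x → +∞; each term tends to a finite value or vanishes.
Limit = 1.

Final answer: 1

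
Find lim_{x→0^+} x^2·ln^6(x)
This is a 0·∞ indeterminate form at x → 0⁺.
Rewrite the product as ln^6(x) / x^(-2) and apply L'Hôpital, or use the standard hierarchy x^(-2) ≫ |ln x|^6 as x → 0⁺.
The indeterminate product → 0, so the limit = 0.

Final answer: 0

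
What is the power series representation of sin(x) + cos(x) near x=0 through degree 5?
x^5/120 + x^4/24 - x^3/6 - x^2/2 + x + 1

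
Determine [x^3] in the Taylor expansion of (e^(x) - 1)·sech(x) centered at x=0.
Expand to order 3: (e^(x) - 1)·sech(x) = -x^3/3 + x^2/2 + x + O(x^4).
The coefficient of x^3 is -1/3.

Final answer: -1/3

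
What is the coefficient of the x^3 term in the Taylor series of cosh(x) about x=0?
Expand to order 3: cosh(x) = x^2/2 + 1 + O(x^4).
The coefficient of x^3 is 0.

Final answer: 0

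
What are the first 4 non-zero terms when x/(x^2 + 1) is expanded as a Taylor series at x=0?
-x^7 + x^5 - x^3 + x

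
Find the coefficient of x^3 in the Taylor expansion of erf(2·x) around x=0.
Expand to order 3: erf(2·x) = -16·x^3/(3·√(π)) + 4·x/√(π) + O(x^4).
The coefficient of x^3 is -16/(3·√(π)).

Final answer: -16/(3·√(π))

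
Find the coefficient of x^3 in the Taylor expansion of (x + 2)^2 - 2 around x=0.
Expand to order 3: (x + 2)^2 - 2 = x^2 + 4·x + 2 + O(x^4).
The coefficient of x^3 is 0.

Final answer: 0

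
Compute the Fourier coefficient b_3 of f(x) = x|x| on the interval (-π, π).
b_3 = (1/π) ∫_{-π}^{π} f(x)·sin(3x) dx.
Evaluate the integral (use parity and integration by parts as needed): b_3 = (-8 + 18·π^2)/(27·π).

Final answer: (-8 + 18·π^2)/(27·π)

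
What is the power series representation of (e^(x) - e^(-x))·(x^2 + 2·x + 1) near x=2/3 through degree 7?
(-25 + 25·e^(4/3))·e^(-2/3)/9 + (-5 + 55·e^(4/3))·e^(-2/3)·(x - 2/3)/9 + (17 + 103·e^(4/3))·e^(-2/3)·(x - 2/3)^2/18 + (-11 + 169·e^(4/3))·e^(-2/3)·(x - 2/3)^3/54 + (-13 + 253·e^(4/3))·e^(-2/3)·(x - 2/3)^4/216 + (11 + 71·e^(4/3))·e^(-2/3)·(x - 2/3)^5/216 + (-23 + 95·e^(4/3))·e^(-2/3)·(x - 2/3)^6/1296 + (193 + 613·e^(4/3))·e^(-2/3)·(x - 2/3)^7/45360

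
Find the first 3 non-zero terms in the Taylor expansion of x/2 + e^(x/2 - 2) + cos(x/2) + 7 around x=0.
x^2·(-1/8 + e^(-2)/8) + x·(e^(-2)/2 + 1/2) + e^(-2) + 8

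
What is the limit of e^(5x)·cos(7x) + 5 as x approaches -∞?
Evaluate the dominant behaviour as x → -∞; each term tends to a finite value or vanishes.
Limit = 5.

Final answer: 5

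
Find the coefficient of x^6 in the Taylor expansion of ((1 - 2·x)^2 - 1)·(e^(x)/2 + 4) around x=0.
Expand to order 6: ((1 - 2·x)^2 - 1)·(e^(x)/2 + 4) = x^6/15 + x^5/4 + 2·x^4/3 + x^3 + 16·x^2 - 18·x + O(x^7).
The coefficient of x^6 is 1/15.

Final answer: 1/15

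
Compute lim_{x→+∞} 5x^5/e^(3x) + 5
The quotient is an ∞/∞ indeterminate form as x → +∞.
The exponential denominator e^(3x) dominates the polynomial numerator (e^x ≫ x^5 as x → ∞), so the quotient → 0.
Adding the constant: 0 + 5 = 5. Limit = 5.

Final answer: 5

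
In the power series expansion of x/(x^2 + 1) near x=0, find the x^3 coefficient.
Expand to order 3: x/(x^2 + 1) = -x^3 + x + O(x^4).
The coefficient of x^3 is -1.

Final answer: -1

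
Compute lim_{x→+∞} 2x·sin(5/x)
As x → +∞: let u = 5/x → 0⁺; then 2·x·sin(5/x) = 2·5·sin(u)/u → 2·5·1 = 10.
Limit = 10.

Final answer: 10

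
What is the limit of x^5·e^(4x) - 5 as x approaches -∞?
The product is a 0·∞ indeterminate form at x → -∞.
Rewrite the product as x^5 / e^(-4x) (an ∞/∞ form) and apply L'Hôpital, or use the standard hierarchy e^(4|x|) ≫ |x^5| as x → -∞.
The indeterminate product → 0, so the limit = -5.

Final answer: -5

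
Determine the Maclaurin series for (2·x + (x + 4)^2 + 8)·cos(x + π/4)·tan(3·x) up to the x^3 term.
153·√(2)·x^3/2 - 21·√(2)·x^2 + 36·√(2)·x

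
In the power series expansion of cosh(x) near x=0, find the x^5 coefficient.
Expand to order 5: cosh(x) = x^4/24 + x^2/2 + 1 + O(x^6).
The coefficient of x^5 is 0.

Final answer: 0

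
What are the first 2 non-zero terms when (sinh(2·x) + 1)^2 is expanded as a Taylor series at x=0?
4·x + 1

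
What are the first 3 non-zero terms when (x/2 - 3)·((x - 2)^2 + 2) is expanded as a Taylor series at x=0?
-5·x^2 + 15·x - 18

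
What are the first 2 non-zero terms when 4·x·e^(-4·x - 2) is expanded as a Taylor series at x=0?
-16·x^2·e^(-2) + 4·x·e^(-2)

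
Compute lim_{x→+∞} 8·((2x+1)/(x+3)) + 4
Evaluate the dominant behaviour as x → +∞; each term tends to a finite value or vanishes.
Limit = 20.

Final answer: 20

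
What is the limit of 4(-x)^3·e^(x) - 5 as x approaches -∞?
The product is a 0·∞ indeterminate form at x → -∞.
Rewrite the product as 4(-x)^3 / e^(-x) (an ∞/∞ form) and apply L'Hôpital, or use the standard hierarchy e^(|x|) ≫ |(-x)^3| as x → -∞.
The indeterminate product → 0, so the limit = -5.

Final answer: -5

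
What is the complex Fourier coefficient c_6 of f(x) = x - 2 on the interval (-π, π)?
Compute the real Fourier coefficients first: a_6 = 0, b_6 = -1/3.
Then c_6 = (a_6 − i·b_6)/2 = i/6.

Final answer: i/6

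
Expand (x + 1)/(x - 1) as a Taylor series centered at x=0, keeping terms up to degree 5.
-2·x^5 - 2·x^4 - 2·x^3 - 2·x^2 - 2·x - 1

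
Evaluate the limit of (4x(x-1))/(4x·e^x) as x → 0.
Both numerator and denominator → 0 as x → 0; this is a 0/0 indeterminate form.
Expand each to leading order near x = 0: numerator ~ -4·x, denominator ~ 4·x.
The limit of the ratio is -1.

Final answer: -1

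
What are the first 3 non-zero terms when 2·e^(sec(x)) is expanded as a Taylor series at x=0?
2·e·x^4/3 + e·x^2 + 2·e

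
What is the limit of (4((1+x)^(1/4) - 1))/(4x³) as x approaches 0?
Both numerator and denominator → 0 as x → 0; this is a 0/0 indeterminate form.
Expand each to leading order near x = 0: numerator ~ x, denominator ~ 4·x^3.
The limit of the ratio is ∞.

Final answer: ∞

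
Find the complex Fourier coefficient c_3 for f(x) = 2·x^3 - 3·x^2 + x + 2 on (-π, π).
Compute the real Fourier coefficients first: a_3 = 4/3, b_3 = -2/9 + 4·π^2/3.
Then c_3 = (a_3 − i·b_3)/2 = 2/3 - 2·i·π^2/3 + i/9.

Final answer: 2/3 - 2·i·π^2/3 + i/9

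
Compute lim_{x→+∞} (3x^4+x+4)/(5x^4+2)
This is an ∞/∞ indeterminate form as x → +∞.
Divide numerator and denominator by x^4 and let the lower-order terms vanish; the leading terms give 3/5.
Limit = 3/5.

Final answer: 3/5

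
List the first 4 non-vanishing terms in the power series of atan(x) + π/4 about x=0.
x^5/5 - x^3/3 + x + π/4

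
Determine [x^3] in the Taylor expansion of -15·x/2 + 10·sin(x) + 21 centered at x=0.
Expand to order 3: -15·x/2 + 10·sin(x) + 21 = -5·x^3/3 + 5·x/2 + 21 + O(x^4).
The coefficient of x^3 is -5/3.

Final answer: -5/3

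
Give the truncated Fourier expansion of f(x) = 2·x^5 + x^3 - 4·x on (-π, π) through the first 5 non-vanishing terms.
(-78·π^2 + 4·π^4 + 460)·sin(x) + (-2·π^4 - 19/2 + 9·π^2)·sin(2·x) + (-62·π^2/27 - 92/81 + 4·π^4/3)·sin(3·x) + (-π^4 + 55/32 + 3·π^2/4)·sin(4·x) + (-6·π^2/25 - 964/625 + 4·π^4/5)·sin(5·x)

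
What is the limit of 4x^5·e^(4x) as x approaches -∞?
This is a 0·∞ indeterminate form at x → -∞.
Rewrite the product as 4x^5 / e^(-4x) (an ∞/∞ form) and apply L'Hôpital, or use the standard hierarchy e^(4|x|) ≫ |x^5| as x → -∞.
The indeterminate product → 0, so the limit = 0.

Final answer: 0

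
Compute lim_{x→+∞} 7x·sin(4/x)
As x → +∞: let u = 4/x → 0⁺; then 7·x·sin(4/x) = 7·4·sin(u)/u → 7·4·1 = 28.
Limit = 28.

Final answer: 28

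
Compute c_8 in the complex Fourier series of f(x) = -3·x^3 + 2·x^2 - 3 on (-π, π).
Compute the real Fourier coefficients first: a_8 = 1/8, b_8 = -9/128 + 3·π^2/4.
Then c_8 = (a_8 − i·b_8)/2 = 1/16 - 3·i·π^2/8 + 9·i/256.

Final answer: 1/16 - 3·i·π^2/8 + 9·i/256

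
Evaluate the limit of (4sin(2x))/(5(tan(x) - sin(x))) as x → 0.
Both numerator and denominator → 0 as x → 0; this is a 0/0 indeterminate form.
Expand each to leading order near x = 0: numerator ~ 8·x, denominator ~ 5·x^3/2.
The limit of the ratio is ∞.

Final answer: ∞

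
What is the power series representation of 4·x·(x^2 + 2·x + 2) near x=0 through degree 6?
4·x^3 + 8·x^2 + 8·x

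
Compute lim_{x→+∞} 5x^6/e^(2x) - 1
The quotient is an ∞/∞ indeterminate form as x → +∞.
The exponential denominator e^(2x) dominates the polynomial numerator (e^x ≫ x^6 as x → ∞), so the quotient → 0.
Adding the constant: 0 - 1 = -1. Limit = -1.

Final answer: -1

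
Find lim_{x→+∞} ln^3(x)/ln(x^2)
This is an ∞/∞ indeterminate form as x → +∞.
Write ln(x^2) = 2·ln(x), reducing the quotient to ln^2(x)/2 → ∞.
Limit = ∞.

Final answer: ∞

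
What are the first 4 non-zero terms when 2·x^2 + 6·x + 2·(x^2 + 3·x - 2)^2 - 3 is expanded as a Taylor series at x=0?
12·x^3 + 12·x^2 - 18·x + 5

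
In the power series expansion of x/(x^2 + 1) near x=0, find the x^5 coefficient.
Expand to order 5: x/(x^2 + 1) = x^5 - x^3 + x + O(x^6).
The coefficient of x^5 is 1.

Final answer: 1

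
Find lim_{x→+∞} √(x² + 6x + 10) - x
As x → +∞: multiply by the conjugate to get (6x+10)/(√(x²+6x+10)+x); the denominator ~ 2x, so the limit is 6/2 = 3.
Limit = 3.

Final answer: 3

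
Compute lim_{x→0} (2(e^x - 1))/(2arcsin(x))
Both numerator and denominator → 0 as x → 0; this is a 0/0 indeterminate form.
Expand each to leading order near x = 0: numerator ~ 2·x, denominator ~ 2·x.
The limit of the ratio is 1.

Final answer: 1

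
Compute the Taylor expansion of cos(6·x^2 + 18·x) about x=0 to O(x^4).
-108·x^3 - 162·x^2 + 1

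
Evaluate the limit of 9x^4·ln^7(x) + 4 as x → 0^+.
The product is a 0·∞ indeterminate form at x → 0⁺.
Rewrite the product as 9·ln^7(x) / x^(-4) and apply L'Hôpital, or use the standard hierarchy x^(-4) ≫ |ln x|^7 as x → 0⁺.
The indeterminate product → 0, so the limit = 4.

Final answer: 4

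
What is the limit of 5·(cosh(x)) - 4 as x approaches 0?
Direct substitution at x = 0 gives 1.

Final answer: 1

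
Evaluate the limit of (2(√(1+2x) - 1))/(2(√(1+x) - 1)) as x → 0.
Both numerator and denominator → 0 as x → 0; this is a 0/0 indeterminate form.
Expand each to leading order near x = 0: numerator ~ 2·x, denominator ~ x.
The limit of the ratio is 2.

Final answer: 2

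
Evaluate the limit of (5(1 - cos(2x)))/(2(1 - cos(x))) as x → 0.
Both numerator and denominator → 0 as x → 0; this is a 0/0 indeterminate form.
Expand each to leading order near x = 0: numerator ~ 10·x^2, denominator ~ x^2.
The limit of the ratio is 10.

Final answer: 10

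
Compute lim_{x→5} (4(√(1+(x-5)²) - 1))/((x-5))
Both numerator and denominator → 0 as x → 5; this is a 0/0 indeterminate form.
Expand each to leading order near x = 5: numerator ~ 2·(x - 5)^2, denominator ~ (x - 5).
The limit of the ratio is 0.

Final answer: 0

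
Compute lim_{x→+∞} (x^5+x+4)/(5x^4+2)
This is an ∞/∞ indeterminate form as x → +∞.
Divide numerator and denominator by x^5 and let the lower-order terms vanish; the numerator's degree 5 exceeds the denominator's degree 4, so the quotient diverges.
Limit = ∞.

Final answer: ∞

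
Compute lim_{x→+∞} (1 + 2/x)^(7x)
As x → +∞: write (1 + 2/x)^(7x) = ((1 + 2/x)^x)^7 → (e^2)^7 = e^14.
Limit = e^(14).

Final answer: e^(14)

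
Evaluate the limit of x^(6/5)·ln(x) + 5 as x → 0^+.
The product is a 0·∞ indeterminate form at x → 0⁺.
Rewrite the product as ln(x) / x^(-6/5) and apply L'Hôpital, or use the standard hierarchy x^(-6/5) ≫ |ln x| as x → 0⁺.
The indeterminate product → 0, so the limit = 5.

Final answer: 5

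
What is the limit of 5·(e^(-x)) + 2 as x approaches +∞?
Evaluate the dominant behaviour as x → +∞; each term tends to a finite value or vanishes.
Limit = 2.

Final answer: 2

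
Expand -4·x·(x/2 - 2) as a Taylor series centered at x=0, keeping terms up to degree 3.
-2·x^2 + 8·x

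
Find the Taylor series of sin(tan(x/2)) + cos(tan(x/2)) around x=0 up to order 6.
-97·x^6/46080 - x^5/1280 - 7·x^4/384 + x^3/48 - x^2/8 + x/2 + 1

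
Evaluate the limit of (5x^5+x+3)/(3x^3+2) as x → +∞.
This is an ∞/∞ indeterminate form as x → +∞.
Divide numerator and denominator by x^5 and let the lower-order terms vanish; the numerator's degree 5 exceeds the denominator's degree 3, so the quotient diverges.
Limit = ∞.

Final answer: ∞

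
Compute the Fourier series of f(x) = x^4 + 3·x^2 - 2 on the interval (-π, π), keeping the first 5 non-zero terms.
(36 - 8·π^2)·cos(x) + 2·π^2·cos(2·x) + (-8·π^2/9 - 20/27)·cos(3·x) + (9/16 + π^2/2)·cos(4·x) - 2 + π^2 + π^4/5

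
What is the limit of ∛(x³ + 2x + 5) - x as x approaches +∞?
This is an ∞ − ∞ indeterminate form.
Multiply by (A² + AB + B²)/(A² + AB + B²) where A = ∛(x³+2x + 5), B = x to use A³ − B³ = (A−B)(A²+AB+B²); the x³ terms cancel, leaving (2x + 5)/(A²+AB+B²) with denominator ~ 3x², so the limit is 0.
Limit = 0.

Final answer: 0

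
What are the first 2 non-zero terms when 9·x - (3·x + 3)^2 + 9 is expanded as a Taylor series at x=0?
-9·x^2 - 9·x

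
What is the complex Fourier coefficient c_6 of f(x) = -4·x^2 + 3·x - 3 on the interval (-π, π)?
Compute the real Fourier coefficients first: a_6 = -4/9, b_6 = -1.
Then c_6 = (a_6 − i·b_6)/2 = -2/9 + i/2.

Final answer: -2/9 + i/2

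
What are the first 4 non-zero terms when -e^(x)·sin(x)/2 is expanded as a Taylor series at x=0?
x^5/60 - x^3/6 - x^2/2 - x/2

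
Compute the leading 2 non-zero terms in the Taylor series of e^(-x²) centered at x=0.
1 - x^2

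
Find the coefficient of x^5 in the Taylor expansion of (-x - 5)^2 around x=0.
Expand to order 5: (-x - 5)^2 = x^2 + 10·x + 25 + O(x^6).
The coefficient of x^5 is 0.

Final answer: 0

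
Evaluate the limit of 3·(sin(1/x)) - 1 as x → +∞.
Evaluate the dominant behaviour as x → +∞; each term tends to a finite value or vanishes.
Limit = -1.

Final answer: -1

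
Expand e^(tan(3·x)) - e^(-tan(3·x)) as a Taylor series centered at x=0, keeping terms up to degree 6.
2997·x^5/20 + 27·x^3 + 6·x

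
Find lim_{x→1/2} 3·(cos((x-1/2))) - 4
Direct substitution at x = 1/2 gives -1.

Final answer: -1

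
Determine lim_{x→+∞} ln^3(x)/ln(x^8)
This is an ∞/∞ indeterminate form as x → +∞.
Write ln(x^8) = 8·ln(x), reducing the quotient to ln^2(x)/8 → ∞.
Limit = ∞.

Final answer: ∞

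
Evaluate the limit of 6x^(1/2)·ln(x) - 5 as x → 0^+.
The product is a 0·∞ indeterminate form at x → 0⁺.
Rewrite the product as 6·ln(x) / x^(-1/2) and apply L'Hôpital, or use the standard hierarchy x^(-1/2) ≫ |ln x| as x → 0⁺.
The indeterminate product → 0, so the limit = -5.

Final answer: -5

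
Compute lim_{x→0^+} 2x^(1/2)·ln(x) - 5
The product is a 0·∞ indeterminate form at x → 0⁺.
Rewrite the product as 2·ln(x) / x^(-1/2) and apply L'Hôpital, or use the standard hierarchy x^(-1/2) ≫ |ln x| as x → 0⁺.
The indeterminate product → 0, so the limit = -5.

Final answer: -5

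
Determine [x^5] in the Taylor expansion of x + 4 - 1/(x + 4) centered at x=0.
Expand to order 5: x + 4 - 1/(x + 4) = x^5/4096 - x^4/1024 + x^3/256 - x^2/64 + 17·x/16 + 15/4 + O(x^6).
The coefficient of x^5 is 1/4096.

Final answer: 1/4096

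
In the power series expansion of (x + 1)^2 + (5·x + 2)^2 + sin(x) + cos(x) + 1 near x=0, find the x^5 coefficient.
Expand to order 5: (x + 1)^2 + (5·x + 2)^2 + sin(x) + cos(x) + 1 = x^5/120 + x^4/24 - x^3/6 + 51·x^2/2 + 23·x + 7 + O(x^6).
The coefficient of x^5 is 1/120.

Final answer: 1/120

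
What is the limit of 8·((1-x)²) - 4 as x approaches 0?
Direct substitution at x = 0 gives 4.

Final answer: 4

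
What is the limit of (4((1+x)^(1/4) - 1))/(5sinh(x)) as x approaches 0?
Both numerator and denominator → 0 as x → 0; this is a 0/0 indeterminate form.
Expand each to leading order near x = 0: numerator ~ x, denominator ~ 5·x.
The limit of the ratio is 1/5.

Final answer: 1/5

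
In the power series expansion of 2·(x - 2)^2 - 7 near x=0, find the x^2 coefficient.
Expand to order 2: 2·(x - 2)^2 - 7 = 2·x^2 - 8·x + 1 + O(x^3).
The coefficient of x^2 is 2.

Final answer: 2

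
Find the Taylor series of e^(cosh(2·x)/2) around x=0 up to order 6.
49·x^6·e^(1/2)/90 + 5·x^4·e^(1/2)/6 + x^2·e^(1/2) + e^(1/2)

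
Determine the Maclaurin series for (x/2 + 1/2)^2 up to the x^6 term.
x^2/4 + x/2 + 1/4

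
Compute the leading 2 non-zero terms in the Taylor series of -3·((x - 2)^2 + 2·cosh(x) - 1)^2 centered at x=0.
120·x - 75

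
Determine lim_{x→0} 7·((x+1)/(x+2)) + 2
Direct substitution at x = 0 gives 11/2.

Final answer: 11/2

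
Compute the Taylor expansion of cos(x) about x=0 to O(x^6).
x^4/24 - x^2/2 + 1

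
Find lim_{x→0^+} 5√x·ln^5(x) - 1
The product is a 0·∞ indeterminate form at x → 0⁺.
Rewrite the product as 5·ln^5(x) / x^(-1/2) and apply L'Hôpital, or use the standard hierarchy x^(-1/2) ≫ |ln x|^5 as x → 0⁺.
The indeterminate product → 0, so the limit = -1.

Final answer: -1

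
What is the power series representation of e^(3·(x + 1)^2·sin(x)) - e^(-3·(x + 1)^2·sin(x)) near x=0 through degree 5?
668·x^5/5 + 52·x^4 + 14·x^3 + 12·x^2 + 6·x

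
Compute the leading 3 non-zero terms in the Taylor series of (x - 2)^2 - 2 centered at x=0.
x^2 - 4·x + 2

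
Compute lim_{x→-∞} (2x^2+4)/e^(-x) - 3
The quotient is an ∞/∞ indeterminate form as x → -∞.
Compare growth rates of the dominant terms (exponentials ≫ polynomials ≫ logarithms), or apply L'Hôpital's rule; the quotient → 0.
Adding the constant: 0 - 3 = -3. Limit = -3.

Final answer: -3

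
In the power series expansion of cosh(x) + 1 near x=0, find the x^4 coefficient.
Expand to order 4: cosh(x) + 1 = x^4/24 + x^2/2 + 2 + O(x^5).
The coefficient of x^4 is 1/24.

Final answer: 1/24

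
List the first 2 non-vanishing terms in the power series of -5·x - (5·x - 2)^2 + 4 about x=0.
-25·x^2 + 15·x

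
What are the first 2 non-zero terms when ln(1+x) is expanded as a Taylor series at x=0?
-x^2/2 + x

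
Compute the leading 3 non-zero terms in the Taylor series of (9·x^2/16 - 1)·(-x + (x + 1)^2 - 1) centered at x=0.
9·x^3/16 - x^2 - x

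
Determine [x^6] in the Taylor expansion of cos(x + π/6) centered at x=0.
Expand to order 6: cos(x + π/6) = -√(3)·x^6/1440 - x^5/240 + √(3)·x^4/48 + x^3/12 - √(3)·x^2/4 - x/2 + √(3)/2 + O(x^7).
The coefficient of x^6 is -√(3)/1440.

Final answer: -√(3)/1440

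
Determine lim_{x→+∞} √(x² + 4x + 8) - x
This is an ∞ − ∞ indeterminate form.
Multiply and divide by the conjugate √(x²+4x + 8) + x; the x² terms cancel, leaving (4x + 8)/(√(x²+4x + 8)+x) → 4/2 = 2.
Limit = 2.

Final answer: 2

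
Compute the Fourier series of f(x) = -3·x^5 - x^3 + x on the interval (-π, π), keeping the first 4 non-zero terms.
(-706 - 6·π^4 + 118·π^2)·sin(x) + (-14·π^2 + 20 + 3·π^4)·sin(2·x) + (-2·π^4 - 50/27 + 34·π^2/9)·sin(3·x) + (-11·π^2/8 + 1/64 + 3·π^4/2)·sin(4·x)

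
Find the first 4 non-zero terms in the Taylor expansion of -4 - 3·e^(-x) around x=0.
x^3/2 - 3·x^2/2 + 3·x - 7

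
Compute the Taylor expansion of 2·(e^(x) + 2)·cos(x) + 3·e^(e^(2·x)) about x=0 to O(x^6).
x^5·(-1/15 + 208·e/5) + x^4·(-1/6 + 30·e) + x^3·(-2/3 + 20·e) + x^2·(-2 + 12·e) + x·(2 + 6·e) + 6 + 3·e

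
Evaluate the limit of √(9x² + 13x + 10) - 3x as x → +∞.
As x → +∞: multiply by the conjugate to get (13x+10)/(√(9x²+13x+10)+3x); the denominator ~ 6x, so the limit is 13/6.
Limit = 13/6.

Final answer: 13/6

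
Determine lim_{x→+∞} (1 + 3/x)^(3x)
As x → +∞: write (1 + 3/x)^(3x) = ((1 + 3/x)^x)^3 → (e^3)^3 = e^9.
Limit = e^(9).

Final answer: e^(9)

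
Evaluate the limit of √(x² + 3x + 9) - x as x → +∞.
As x → +∞: multiply by the conjugate to get (3x+9)/(√(x²+3x+9)+x); the denominator ~ 2x, so the limit is 3/2.
Limit = 3/2.

Final answer: 3/2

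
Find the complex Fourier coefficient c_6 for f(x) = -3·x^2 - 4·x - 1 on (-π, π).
Compute the real Fourier coefficients first: a_6 = -1/3, b_6 = 4/3.
Then c_6 = (a_6 − i·b_6)/2 = -1/6 - 2·i/3.

Final answer: -1/6 - 2·i/3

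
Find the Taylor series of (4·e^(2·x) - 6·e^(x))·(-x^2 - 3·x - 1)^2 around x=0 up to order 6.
23051·x^6/360 + 5711·x^5/60 + 1121·x^4/12 + 133·x^3/3 - 5·x^2 - 10·x - 2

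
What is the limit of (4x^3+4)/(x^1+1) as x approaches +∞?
This is an ∞/∞ indeterminate form as x → +∞.
Divide numerator and denominator by x^3 and let the lower-order terms vanish; the numerator's degree 3 exceeds the denominator's degree 1, so the quotient diverges.
Limit = ∞.

Final answer: ∞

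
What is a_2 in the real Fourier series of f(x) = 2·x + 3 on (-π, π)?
a_2 = (1/π) ∫_{-π}^{π} f(x)·cos(2x) dx.
Evaluate the integral (use parity and integration by parts as needed): a_2 = 0.

Final answer: 0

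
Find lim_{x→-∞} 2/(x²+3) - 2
Evaluate the dominant behaviour as x → -∞; each term tends to a finite value or vanishes.
Limit = -2.

Final answer: -2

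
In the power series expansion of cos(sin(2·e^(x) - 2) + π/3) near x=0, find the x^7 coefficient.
Expand to order 7: cos(sin(2·e^(x) - 2) + π/3) = x^7·(-1809·√(3)/560 - 157/72) + x^6·(677/360 - 2161·√(3)/720) + x^5·(7·√(3)/120 + 37/12) + x^4·(13/12 + 47·√(3)/24) + x^3·(-1 + 7·√(3)/6) + x^2·(-1 - √(3)/2) - √(3)·x + 1/2 + O(x^8).
The coefficient of x^7 is -1809·√(3)/560 - 157/72.

Final answer: -1809·√(3)/560 - 157/72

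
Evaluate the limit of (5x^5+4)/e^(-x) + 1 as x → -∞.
The quotient is an ∞/∞ indeterminate form as x → -∞.
Compare growth rates of the dominant terms (exponentials ≫ polynomials ≫ logarithms), or apply L'Hôpital's rule; the quotient → 0.
Adding the constant: 0 + 1 = 1. Limit = 1.

Final answer: 1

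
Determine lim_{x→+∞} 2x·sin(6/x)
As x → +∞: let u = 6/x → 0⁺; then 2·x·sin(6/x) = 2·6·sin(u)/u → 2·6·1 = 12.
Limit = 12.

Final answer: 12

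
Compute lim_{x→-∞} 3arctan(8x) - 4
Evaluate the dominant behaviour as x → -∞; each term tends to a finite value or vanishes.
Limit = -3·π/2 - 4.

Final answer: -3·π/2 - 4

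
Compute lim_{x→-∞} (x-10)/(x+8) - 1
Evaluate the dominant behaviour as x → -∞; each term tends to a finite value or vanishes.
Limit = 0.

Final answer: 0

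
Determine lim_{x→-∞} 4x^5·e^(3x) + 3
The product is a 0·∞ indeterminate form at x → -∞.
Rewrite the product as 4x^5 / e^(-3x) (an ∞/∞ form) and apply L'Hôpital, or use the standard hierarchy e^(3|x|) ≫ |x^5| as x → -∞.
The indeterminate product → 0, so the limit = 3.

Final answer: 3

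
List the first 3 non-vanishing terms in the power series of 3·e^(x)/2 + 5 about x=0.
3·x^2/4 + 3·x/2 + 13/2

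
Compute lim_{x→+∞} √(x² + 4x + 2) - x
This is an ∞ − ∞ indeterminate form.
Multiply and divide by the conjugate √(x²+4x + 2) + x; the x² terms cancel, leaving (4x + 2)/(√(x²+4x + 2)+x) → 4/2 = 2.
Limit = 2.

Final answer: 2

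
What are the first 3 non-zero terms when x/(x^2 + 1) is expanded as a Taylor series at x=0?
x^5 - x^3 + x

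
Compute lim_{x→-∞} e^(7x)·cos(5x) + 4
Evaluate the dominant behaviour as x → -∞; each term tends to a finite value or vanishes.
Limit = 4.

Final answer: 4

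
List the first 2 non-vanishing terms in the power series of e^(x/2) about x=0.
x/2 + 1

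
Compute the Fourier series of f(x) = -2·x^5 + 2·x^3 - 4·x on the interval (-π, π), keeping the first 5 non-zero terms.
(-512 - 4·π^4 + 84·π^2)·sin(x) + (-12·π^2 + 22 + 2·π^4)·sin(2·x) + (-4·π^4/3 - 448/81 + 116·π^2/27)·sin(3·x) + (-9·π^2/4 + 91/32 + π^4)·sin(4·x) + (-4·π^4/5 - 1216/625 + 36·π^2/25)·sin(5·x)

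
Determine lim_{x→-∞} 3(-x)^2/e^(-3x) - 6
The quotient is an ∞/∞ indeterminate form as x → -∞.
Compare growth rates of the dominant terms (exponentials ≫ polynomials ≫ logarithms), or apply L'Hôpital's rule; the quotient → 0.
Adding the constant: 0 - 6 = -6. Limit = -6.

Final answer: -6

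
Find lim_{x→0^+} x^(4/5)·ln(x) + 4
The product is a 0·∞ indeterminate form at x → 0⁺.
Rewrite the product as ln(x) / x^(-4/5) and apply L'Hôpital, or use the standard hierarchy x^(-4/5) ≫ |ln x| as x → 0⁺.
The indeterminate product → 0, so the limit = 4.

Final answer: 4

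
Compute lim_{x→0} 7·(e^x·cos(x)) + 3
Direct substitution at x = 0 gives 10.

Final answer: 10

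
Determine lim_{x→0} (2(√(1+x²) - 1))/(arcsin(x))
Both numerator and denominator → 0 as x → 0; this is a 0/0 indeterminate form.
Expand each to leading order near x = 0: numerator ~ x^2, denominator ~ x.
The limit of the ratio is 0.

Final answer: 0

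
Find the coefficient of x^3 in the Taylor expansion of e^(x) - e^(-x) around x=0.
Expand to order 3: e^(x) - e^(-x) = x^3/3 + 2·x + O(x^4).
The coefficient of x^3 is 1/3.

Final answer: 1/3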